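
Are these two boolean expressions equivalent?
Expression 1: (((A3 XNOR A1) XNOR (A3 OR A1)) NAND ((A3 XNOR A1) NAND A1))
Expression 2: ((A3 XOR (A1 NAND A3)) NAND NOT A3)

No. Counterexample: with A1=0, A3=0, Expression 1 = 1 but Expression 2 = 0.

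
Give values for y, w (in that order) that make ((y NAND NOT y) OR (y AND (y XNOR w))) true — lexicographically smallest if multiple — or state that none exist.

y=0, w=0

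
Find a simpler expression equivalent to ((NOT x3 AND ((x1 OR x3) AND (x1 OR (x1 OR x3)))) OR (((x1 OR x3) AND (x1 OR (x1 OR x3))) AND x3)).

By distribution ((E AND v) OR (E AND NOT v) = E) then absorption (E AND (E OR v) = E):
= (x1 OR x3)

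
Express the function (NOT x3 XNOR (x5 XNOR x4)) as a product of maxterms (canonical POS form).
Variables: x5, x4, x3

ΠM(1, 2, 4, 7) = (x5 OR x4 OR NOT x3) AND (x5 OR NOT x4 OR x3) AND (NOT x5 OR x4 OR x3) AND (NOT x5 OR NOT x4 OR NOT x3)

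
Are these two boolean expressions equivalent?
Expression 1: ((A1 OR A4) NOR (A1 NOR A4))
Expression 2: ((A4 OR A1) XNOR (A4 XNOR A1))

No. Counterexample: with A4=1, A1=1, Expression 1 = 0 but Expression 2 = 1.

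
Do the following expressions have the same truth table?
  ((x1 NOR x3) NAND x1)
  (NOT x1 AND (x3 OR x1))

No. Counterexample: with x3=0, x1=0, Expression 1 = 1 but Expression 2 = 0.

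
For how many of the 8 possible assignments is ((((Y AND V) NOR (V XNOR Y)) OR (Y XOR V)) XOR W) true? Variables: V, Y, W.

Satisfying assignments: (0,0,1), (0,1,0), (1,0,0), (1,1,1)
Count: 4 out of 8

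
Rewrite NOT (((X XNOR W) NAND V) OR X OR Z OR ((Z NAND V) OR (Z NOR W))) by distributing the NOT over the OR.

NOT ((X XNOR W) NAND V) AND NOT X AND NOT Z AND NOT ((Z NAND V) OR (Z NOR W))
De Morgan's: NOT(OR of terms) = AND of negations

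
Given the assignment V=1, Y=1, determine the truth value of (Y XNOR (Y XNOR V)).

Substituting: (1 XNOR (1 XNOR 1))
= 1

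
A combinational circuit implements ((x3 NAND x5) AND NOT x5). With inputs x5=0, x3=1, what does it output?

Substituting: ((1 NAND 0) AND NOT 0)
= 1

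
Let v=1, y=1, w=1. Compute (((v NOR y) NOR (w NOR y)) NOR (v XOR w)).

Substituting: (((1 NOR 1) NOR (1 NOR 1)) NOR (1 XOR 1))
= 0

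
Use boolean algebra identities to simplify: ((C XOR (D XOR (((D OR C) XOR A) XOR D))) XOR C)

By XOR self-cancellation ((E XOR v) XOR v = E) then XOR self-cancellation ((E XOR v) XOR v = E):
= ((D OR C) XOR A)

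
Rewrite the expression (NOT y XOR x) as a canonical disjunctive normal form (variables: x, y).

(NOT x AND NOT y) OR (x AND y)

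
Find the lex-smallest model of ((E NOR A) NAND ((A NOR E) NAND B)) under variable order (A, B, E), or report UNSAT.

A=0, B=0, E=1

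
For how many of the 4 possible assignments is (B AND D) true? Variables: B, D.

Satisfying assignments: (1,1)
Count: 1 out of 4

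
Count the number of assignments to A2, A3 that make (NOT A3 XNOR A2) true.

Satisfying assignments: (0,1), (1,0)
Count: 2 out of 4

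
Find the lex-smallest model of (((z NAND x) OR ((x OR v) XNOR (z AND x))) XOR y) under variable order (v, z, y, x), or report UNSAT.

v=0, z=0, y=0, x=0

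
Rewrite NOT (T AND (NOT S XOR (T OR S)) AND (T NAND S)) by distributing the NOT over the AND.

NOT T OR NOT (NOT S XOR (T OR S)) OR NOT (T NAND S)
De Morgan's: NOT(AND of terms) = OR of negations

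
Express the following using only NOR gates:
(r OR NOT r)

((r NOR (r NOR r)) NOR (r NOR (r NOR r)))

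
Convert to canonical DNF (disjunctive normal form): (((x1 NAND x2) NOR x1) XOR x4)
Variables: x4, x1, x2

(x4 AND NOT x1 AND NOT x2) OR (x4 AND NOT x1 AND x2) OR (x4 AND x1 AND NOT x2) OR (x4 AND x1 AND x2)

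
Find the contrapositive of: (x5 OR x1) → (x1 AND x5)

Contrapositive: NOT (x1 AND x5) → NOT (x5 OR x1)
Note: A statement and its contrapositive are logically equivalent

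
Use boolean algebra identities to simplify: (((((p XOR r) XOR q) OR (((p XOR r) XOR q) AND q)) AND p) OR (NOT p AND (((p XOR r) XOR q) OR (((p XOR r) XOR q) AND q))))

By distribution ((E AND v) OR (E AND NOT v) = E) then absorption (E OR (E AND v) = E):
= ((p XOR r) XOR q)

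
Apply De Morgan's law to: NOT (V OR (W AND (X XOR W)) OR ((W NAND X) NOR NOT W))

NOT V AND NOT (W AND (X XOR W)) AND NOT ((W NAND X) NOR NOT W)
De Morgan's: NOT(OR of terms) = AND of negations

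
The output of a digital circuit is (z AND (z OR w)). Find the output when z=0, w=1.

Substituting: (0 AND (0 OR 1))
= 0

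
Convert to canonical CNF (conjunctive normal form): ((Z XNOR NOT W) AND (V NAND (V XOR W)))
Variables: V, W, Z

(V OR W OR Z) AND (V OR NOT W OR NOT Z) AND (NOT V OR W OR Z) AND (NOT V OR W OR NOT Z) AND (NOT V OR NOT W OR NOT Z)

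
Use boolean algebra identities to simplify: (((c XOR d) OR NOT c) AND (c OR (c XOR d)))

By distribution ((E OR v) AND (E OR NOT v) = E):
= (c XOR d)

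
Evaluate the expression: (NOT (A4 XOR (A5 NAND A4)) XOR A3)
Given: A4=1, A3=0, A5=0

Substituting: (NOT (1 XOR (0 NAND 1)) XOR 0)
= 1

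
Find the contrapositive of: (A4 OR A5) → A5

Contrapositive: NOT A5 → NOT (A4 OR A5)
Note: A statement and its contrapositive are logically equivalent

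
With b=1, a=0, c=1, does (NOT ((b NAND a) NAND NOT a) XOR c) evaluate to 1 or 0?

Substituting: (NOT ((1 NAND 0) NAND NOT 0) XOR 1)
= 0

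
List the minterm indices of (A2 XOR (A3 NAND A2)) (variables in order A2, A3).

Σm(0, 1, 3) = (NOT A2 AND NOT A3) OR (NOT A2 AND A3) OR (A2 AND A3)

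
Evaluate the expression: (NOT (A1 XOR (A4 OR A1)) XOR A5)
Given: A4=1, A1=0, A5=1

Substituting: (NOT (0 XOR (1 OR 0)) XOR 1)
= 1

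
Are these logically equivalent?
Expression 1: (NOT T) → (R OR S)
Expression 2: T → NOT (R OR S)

No, Inverse is not equivalent to original (counterexample: T=0, S=0, R=0)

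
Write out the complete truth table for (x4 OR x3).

x3 | x4 | Output
----------------
0 | 0 | 0
0 | 1 | 1
1 | 0 | 1
1 | 1 | 1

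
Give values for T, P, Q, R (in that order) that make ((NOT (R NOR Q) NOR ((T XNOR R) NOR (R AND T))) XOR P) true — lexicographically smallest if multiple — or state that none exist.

T=0, P=0, Q=0, R=0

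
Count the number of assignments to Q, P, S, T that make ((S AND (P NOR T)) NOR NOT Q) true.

Satisfying assignments: (1,0,0,0), (1,0,0,1), (1,0,1,1), (1,1,0,0), (1,1,0,1), (1,1,1,0), (1,1,1,1)
Count: 7 out of 16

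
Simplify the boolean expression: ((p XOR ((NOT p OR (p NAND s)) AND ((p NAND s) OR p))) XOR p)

By XOR self-cancellation ((E XOR v) XOR v = E) then distribution ((E OR v) AND (E OR NOT v) = E):
= (p NAND s)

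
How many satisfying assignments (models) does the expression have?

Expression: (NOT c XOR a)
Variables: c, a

Satisfying assignments: (0,0), (1,1)
Count: 2 out of 4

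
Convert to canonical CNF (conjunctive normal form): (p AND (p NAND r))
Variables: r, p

(r OR p) AND (NOT r OR p) AND (NOT r OR NOT p)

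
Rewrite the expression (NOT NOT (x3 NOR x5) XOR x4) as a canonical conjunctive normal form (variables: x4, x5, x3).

(x4 OR x5 OR NOT x3) AND (x4 OR NOT x5 OR x3) AND (x4 OR NOT x5 OR NOT x3) AND (NOT x4 OR x5 OR x3)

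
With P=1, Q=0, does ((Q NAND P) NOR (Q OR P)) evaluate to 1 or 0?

Substituting: ((0 NAND 1) NOR (0 OR 1))
= 0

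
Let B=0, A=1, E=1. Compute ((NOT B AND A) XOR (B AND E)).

Substituting: ((NOT 0 AND 1) XOR (0 AND 1))
= 1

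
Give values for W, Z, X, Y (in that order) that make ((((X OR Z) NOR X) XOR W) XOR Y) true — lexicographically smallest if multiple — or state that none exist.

W=0, Z=0, X=0, Y=0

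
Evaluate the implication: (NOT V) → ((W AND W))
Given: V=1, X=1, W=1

Antecedent (NOT V) = 0; consequent ((W AND W)) = 1.
0 → 1 = 1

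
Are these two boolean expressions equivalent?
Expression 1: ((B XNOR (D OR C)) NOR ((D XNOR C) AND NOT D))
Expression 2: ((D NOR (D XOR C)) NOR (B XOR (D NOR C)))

Yes, they are equivalent — the two output columns agree on all 8 assignments:
C | B | D | Expression 1 | Expression 2
---------------------------------------
0 | 0 | 0 | 0 | 0
0 | 0 | 1 | 1 | 1
0 | 1 | 0 | 0 | 0
0 | 1 | 1 | 0 | 0
1 | 0 | 0 | 1 | 1
1 | 0 | 1 | 1 | 1
1 | 1 | 0 | 0 | 0
1 | 1 | 1 | 0 | 0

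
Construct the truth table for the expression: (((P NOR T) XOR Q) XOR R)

P | Q | R | T | Output
----------------------
0 | 0 | 0 | 0 | 1
0 | 0 | 0 | 1 | 0
0 | 0 | 1 | 0 | 0
0 | 0 | 1 | 1 | 1
0 | 1 | 0 | 0 | 0
0 | 1 | 0 | 1 | 1
0 | 1 | 1 | 0 | 1
0 | 1 | 1 | 1 | 0
1 | 0 | 0 | 0 | 0
1 | 0 | 0 | 1 | 0
1 | 0 | 1 | 0 | 1
1 | 0 | 1 | 1 | 1
1 | 1 | 0 | 0 | 1
1 | 1 | 0 | 1 | 1
1 | 1 | 1 | 0 | 0
1 | 1 | 1 | 1 | 0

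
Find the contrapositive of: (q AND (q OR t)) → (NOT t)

Contrapositive: t → NOT (q AND (q OR t))
Note: A statement and its contrapositive are logically equivalent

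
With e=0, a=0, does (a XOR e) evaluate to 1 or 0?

Substituting: (0 XOR 0)
= 0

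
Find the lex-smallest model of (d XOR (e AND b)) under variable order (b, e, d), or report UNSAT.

b=0, e=0, d=1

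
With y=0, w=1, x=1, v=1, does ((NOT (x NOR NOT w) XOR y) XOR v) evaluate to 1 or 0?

Substituting: ((NOT (1 NOR NOT 1) XOR 0) XOR 1)
= 0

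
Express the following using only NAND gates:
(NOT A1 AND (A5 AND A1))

(((A1 NAND A1) NAND ((A5 NAND A1) NAND (A5 NAND A1))) NAND ((A1 NAND A1) NAND ((A5 NAND A1) NAND (A5 NAND A1))))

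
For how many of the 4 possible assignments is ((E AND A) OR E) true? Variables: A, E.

Satisfying assignments: (0,1), (1,1)
Count: 2 out of 4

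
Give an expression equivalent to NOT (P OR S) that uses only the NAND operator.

(((P NAND P) NAND (S NAND S)) NAND ((P NAND P) NAND (S NAND S)))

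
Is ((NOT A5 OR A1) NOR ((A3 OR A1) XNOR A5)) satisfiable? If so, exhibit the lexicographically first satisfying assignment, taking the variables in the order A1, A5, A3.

A1=0, A5=1, A3=0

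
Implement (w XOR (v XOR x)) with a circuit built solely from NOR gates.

((((w NOR ((((v NOR x) NOR (v NOR x)) NOR ((v NOR x) NOR (v NOR x))) NOR ((((v NOR v) NOR (x NOR x)) NOR ((v NOR v) NOR (x NOR x))) NOR (((v NOR v) NOR (x NOR x)) NOR ((v NOR v) NOR (x NOR x)))))) NOR (w NOR ((((v NOR x) NOR (v NOR x)) NOR ((v NOR x) NOR (v NOR x))) NOR ((((v NOR v) NOR (x NOR x)) NOR ((v NOR v) NOR (x NOR x))) NOR (((v NOR v) NOR (x NOR x)) NOR ((v NOR v) NOR (x NOR x))))))) NOR ((w NOR ((((v NOR x) NOR (v NOR x)) NOR ((v NOR x) NOR (v NOR x))) NOR ((((v NOR v) NOR (x NOR x)) NOR ((v NOR v) NOR (x NOR x))) NOR (((v NOR v) NOR (x NOR x)) NOR ((v NOR v) NOR (x NOR x)))))) NOR (w NOR ((((v NOR x) NOR (v NOR x)) NOR ((v NOR x) NOR (v NOR x))) NOR ((((v NOR v) NOR (x NOR x)) NOR ((v NOR v) NOR (x NOR x))) NOR (((v NOR v) NOR (x NOR x)) NOR ((v NOR v) NOR (x NOR x)))))))) NOR ((((w NOR w) NOR (((((v NOR x) NOR (v NOR x)) NOR ((v NOR x) NOR (v NOR x))) NOR ((((v NOR v) NOR (x NOR x)) NOR ((v NOR v) NOR (x NOR x))) NOR (((v NOR v) NOR (x NOR x)) NOR ((v NOR v) NOR (x NOR x))))) NOR ((((v NOR x) NOR (v NOR x)) NOR ((v NOR x) NOR (v NOR x))) NOR ((((v NOR v) NOR (x NOR x)) NOR ((v NOR v) NOR (x NOR x))) NOR (((v NOR v) NOR (x NOR x)) NOR ((v NOR v) NOR (x NOR x))))))) NOR ((w NOR w) NOR (((((v NOR x) NOR (v NOR x)) NOR ((v NOR x) NOR (v NOR x))) NOR ((((v NOR v) NOR (x NOR x)) NOR ((v NOR v) NOR (x NOR x))) NOR (((v NOR v) NOR (x NOR x)) NOR ((v NOR v) NOR (x NOR x))))) NOR ((((v NOR x) NOR (v NOR x)) NOR ((v NOR x) NOR (v NOR x))) NOR ((((v NOR v) NOR (x NOR x)) NOR ((v NOR v) NOR (x NOR x))) NOR (((v NOR v) NOR (x NOR x)) NOR ((v NOR v) NOR (x NOR x)))))))) NOR (((w NOR w) NOR (((((v NOR x) NOR (v NOR x)) NOR ((v NOR x) NOR (v NOR x))) NOR ((((v NOR v) NOR (x NOR x)) NOR ((v NOR v) NOR (x NOR x))) NOR (((v NOR v) NOR (x NOR x)) NOR ((v NOR v) NOR (x NOR x))))) NOR ((((v NOR x) NOR (v NOR x)) NOR ((v NOR x) NOR (v NOR x))) NOR ((((v NOR v) NOR (x NOR x)) NOR ((v NOR v) NOR (x NOR x))) NOR (((v NOR v) NOR (x NOR x)) NOR ((v NOR v) NOR (x NOR x))))))) NOR ((w NOR w) NOR (((((v NOR x) NOR (v NOR x)) NOR ((v NOR x) NOR (v NOR x))) NOR ((((v NOR v) NOR (x NOR x)) NOR ((v NOR v) NOR (x NOR x))) NOR (((v NOR v) NOR (x NOR x)) NOR ((v NOR v) NOR (x NOR x))))) NOR ((((v NOR x) NOR (v NOR x)) NOR ((v NOR x) NOR (v NOR x))) NOR ((((v NOR v) NOR (x NOR x)) NOR ((v NOR v) NOR (x NOR x))) NOR (((v NOR v) NOR (x NOR x)) NOR ((v NOR v) NOR (x NOR x))))))))))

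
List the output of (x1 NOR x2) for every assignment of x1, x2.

x1 | x2 | Output
----------------
0 | 0 | 1
0 | 1 | 0
1 | 0 | 0
1 | 1 | 0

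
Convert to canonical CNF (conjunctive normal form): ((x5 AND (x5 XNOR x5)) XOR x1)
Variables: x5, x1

(x5 OR x1) AND (NOT x5 OR NOT x1)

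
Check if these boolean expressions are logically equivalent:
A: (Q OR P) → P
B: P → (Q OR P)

No, Converse is not equivalent to original (counterexample: Q=1, P=0)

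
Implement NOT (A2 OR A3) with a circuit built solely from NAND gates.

(((A2 NAND A2) NAND (A3 NAND A3)) NAND ((A2 NAND A2) NAND (A3 NAND A3)))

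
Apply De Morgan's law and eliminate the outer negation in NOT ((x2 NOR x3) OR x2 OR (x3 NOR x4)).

NOT (x2 NOR x3) AND NOT x2 AND NOT (x3 NOR x4)
De Morgan's: NOT(OR of terms) = AND of negations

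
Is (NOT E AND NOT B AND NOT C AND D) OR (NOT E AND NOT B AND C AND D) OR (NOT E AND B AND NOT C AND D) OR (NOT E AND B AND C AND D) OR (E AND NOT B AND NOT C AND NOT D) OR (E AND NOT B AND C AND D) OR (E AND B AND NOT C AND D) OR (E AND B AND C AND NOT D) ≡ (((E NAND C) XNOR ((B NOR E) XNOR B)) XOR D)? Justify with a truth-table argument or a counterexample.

Yes, they are equivalent — the two output columns agree on all 16 assignments:
E | B | C | D | Expression 1 | Expression 2
-------------------------------------------
0 | 0 | 0 | 0 | 0 | 0
0 | 0 | 0 | 1 | 1 | 1
0 | 0 | 1 | 0 | 0 | 0
0 | 0 | 1 | 1 | 1 | 1
0 | 1 | 0 | 0 | 0 | 0
0 | 1 | 0 | 1 | 1 | 1
0 | 1 | 1 | 0 | 0 | 0
0 | 1 | 1 | 1 | 1 | 1
1 | 0 | 0 | 0 | 1 | 1
1 | 0 | 0 | 1 | 0 | 0
1 | 0 | 1 | 0 | 0 | 0
1 | 0 | 1 | 1 | 1 | 1
1 | 1 | 0 | 0 | 0 | 0
1 | 1 | 0 | 1 | 1 | 1
1 | 1 | 1 | 0 | 1 | 1
1 | 1 | 1 | 1 | 0 | 0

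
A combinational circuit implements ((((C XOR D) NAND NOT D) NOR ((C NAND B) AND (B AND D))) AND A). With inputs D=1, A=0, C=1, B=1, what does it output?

Substituting: ((((1 XOR 1) NAND NOT 1) NOR ((1 NAND 1) AND (1 AND 1))) AND 0)
= 0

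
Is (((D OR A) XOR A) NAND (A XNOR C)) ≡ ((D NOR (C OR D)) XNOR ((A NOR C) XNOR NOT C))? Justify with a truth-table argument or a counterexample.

No. Counterexample: with C=0, D=0, A=1, Expression 1 = 1 but Expression 2 = 0.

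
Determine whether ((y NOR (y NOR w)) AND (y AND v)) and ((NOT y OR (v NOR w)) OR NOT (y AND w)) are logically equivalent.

No. Counterexample: with v=0, y=0, w=0, Expression 1 = 0 but Expression 2 = 1.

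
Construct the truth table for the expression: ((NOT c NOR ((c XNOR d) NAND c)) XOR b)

c | b | d | Output
------------------
0 | 0 | 0 | 0
0 | 0 | 1 | 0
0 | 1 | 0 | 1
0 | 1 | 1 | 1
1 | 0 | 0 | 0
1 | 0 | 1 | 1
1 | 1 | 0 | 1
1 | 1 | 1 | 0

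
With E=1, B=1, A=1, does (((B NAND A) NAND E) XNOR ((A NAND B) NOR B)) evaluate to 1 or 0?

Substituting: (((1 NAND 1) NAND 1) XNOR ((1 NAND 1) NOR 1))
= 0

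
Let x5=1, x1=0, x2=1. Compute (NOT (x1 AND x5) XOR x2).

Substituting: (NOT (0 AND 1) XOR 1)
= 0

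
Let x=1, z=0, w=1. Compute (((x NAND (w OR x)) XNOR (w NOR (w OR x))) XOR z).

Substituting: (((1 NAND (1 OR 1)) XNOR (1 NOR (1 OR 1))) XOR 0)
= 1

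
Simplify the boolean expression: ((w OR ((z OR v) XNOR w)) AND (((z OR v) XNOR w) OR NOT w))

By distribution ((E OR v) AND (E OR NOT v) = E):
= ((z OR v) XNOR w)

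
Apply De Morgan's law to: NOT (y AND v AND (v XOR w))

NOT y OR NOT v OR NOT (v XOR w)
De Morgan's: NOT(AND of terms) = OR of negations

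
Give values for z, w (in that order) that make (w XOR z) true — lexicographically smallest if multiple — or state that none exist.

z=0, w=1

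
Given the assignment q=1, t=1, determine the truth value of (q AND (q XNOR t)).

Substituting: (1 AND (1 XNOR 1))
= 1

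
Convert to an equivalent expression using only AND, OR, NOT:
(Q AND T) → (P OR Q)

NOT (Q AND T) OR (P OR Q)
(Implication elimination: A → B = NOT A OR B)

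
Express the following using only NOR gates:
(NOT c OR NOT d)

(((c NOR c) NOR (d NOR d)) NOR ((c NOR c) NOR (d NOR d)))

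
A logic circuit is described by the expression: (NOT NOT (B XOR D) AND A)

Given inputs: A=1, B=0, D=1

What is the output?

Substituting: (NOT NOT (0 XOR 1) AND 1)
= 1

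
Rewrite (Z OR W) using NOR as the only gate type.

((Z NOR W) NOR (Z NOR W))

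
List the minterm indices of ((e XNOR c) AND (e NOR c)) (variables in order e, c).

Σm(0) = (NOT e AND NOT c)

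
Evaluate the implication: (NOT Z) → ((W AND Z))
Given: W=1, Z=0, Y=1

Antecedent (NOT Z) = 1; consequent ((W AND Z)) = 0.
1 → 0 = 0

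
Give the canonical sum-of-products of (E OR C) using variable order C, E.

Σm(1, 2, 3) = (NOT C AND E) OR (C AND NOT E) OR (C AND E)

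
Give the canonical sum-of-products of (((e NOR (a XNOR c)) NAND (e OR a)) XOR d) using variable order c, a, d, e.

Σm(0, 1, 5, 6, 8, 9, 12, 13) = (NOT c AND NOT a AND NOT d AND NOT e) OR (NOT c AND NOT a AND NOT d AND e) OR (NOT c AND a AND NOT d AND e) OR (NOT c AND a AND d AND NOT e) OR (c AND NOT a AND NOT d AND NOT e) OR (c AND NOT a AND NOT d AND e) OR (c AND a AND NOT d AND NOT e) OR (c AND a AND NOT d AND e)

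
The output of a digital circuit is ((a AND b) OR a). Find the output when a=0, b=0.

Substituting: ((0 AND 0) OR 0)
= 0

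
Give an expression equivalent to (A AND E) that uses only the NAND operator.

((A NAND E) NAND (A NAND E))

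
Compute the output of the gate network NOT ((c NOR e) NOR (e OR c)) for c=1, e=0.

Substituting: NOT ((1 NOR 0) NOR (0 OR 1))
= 1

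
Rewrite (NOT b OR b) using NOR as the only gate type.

(((b NOR b) NOR b) NOR ((b NOR b) NOR b))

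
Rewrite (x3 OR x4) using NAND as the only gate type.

((x3 NAND x3) NAND (x4 NAND x4))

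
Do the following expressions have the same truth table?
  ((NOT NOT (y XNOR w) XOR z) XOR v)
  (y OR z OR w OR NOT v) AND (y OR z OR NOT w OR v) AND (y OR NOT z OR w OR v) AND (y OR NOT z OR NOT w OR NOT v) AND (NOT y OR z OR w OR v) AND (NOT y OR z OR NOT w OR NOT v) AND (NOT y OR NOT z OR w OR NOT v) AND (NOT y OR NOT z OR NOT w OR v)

Yes, they are equivalent — the two output columns agree on all 16 assignments:
y | z | w | v | Expression 1 | Expression 2
-------------------------------------------
0 | 0 | 0 | 0 | 1 | 1
0 | 0 | 0 | 1 | 0 | 0
0 | 0 | 1 | 0 | 0 | 0
0 | 0 | 1 | 1 | 1 | 1
0 | 1 | 0 | 0 | 0 | 0
0 | 1 | 0 | 1 | 1 | 1
0 | 1 | 1 | 0 | 1 | 1
0 | 1 | 1 | 1 | 0 | 0
1 | 0 | 0 | 0 | 0 | 0
1 | 0 | 0 | 1 | 1 | 1
1 | 0 | 1 | 0 | 1 | 1
1 | 0 | 1 | 1 | 0 | 0
1 | 1 | 0 | 0 | 1 | 1
1 | 1 | 0 | 1 | 0 | 0
1 | 1 | 1 | 0 | 0 | 0
1 | 1 | 1 | 1 | 1 | 1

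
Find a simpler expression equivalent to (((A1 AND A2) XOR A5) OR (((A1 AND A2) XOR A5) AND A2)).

By absorption (E OR (E AND v) = E):
= ((A1 AND A2) XOR A5)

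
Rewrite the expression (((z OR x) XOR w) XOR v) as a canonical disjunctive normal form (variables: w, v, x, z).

(NOT w AND NOT v AND NOT x AND z) OR (NOT w AND NOT v AND x AND NOT z) OR (NOT w AND NOT v AND x AND z) OR (NOT w AND v AND NOT x AND NOT z) OR (w AND NOT v AND NOT x AND NOT z) OR (w AND v AND NOT x AND z) OR (w AND v AND x AND NOT z) OR (w AND v AND x AND z)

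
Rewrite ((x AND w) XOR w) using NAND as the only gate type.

((((x NAND w) NAND (x NAND w)) NAND (((x NAND w) NAND (x NAND w)) NAND w)) NAND (w NAND (((x NAND w) NAND (x NAND w)) NAND w)))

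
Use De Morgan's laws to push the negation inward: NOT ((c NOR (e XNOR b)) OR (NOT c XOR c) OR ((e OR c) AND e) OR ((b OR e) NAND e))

NOT (c NOR (e XNOR b)) AND NOT (NOT c XOR c) AND NOT ((e OR c) AND e) AND NOT ((b OR e) NAND e)
De Morgan's: NOT(OR of terms) = AND of negations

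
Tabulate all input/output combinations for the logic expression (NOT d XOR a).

a | d | Output
--------------
0 | 0 | 1
0 | 1 | 0
1 | 0 | 0
1 | 1 | 1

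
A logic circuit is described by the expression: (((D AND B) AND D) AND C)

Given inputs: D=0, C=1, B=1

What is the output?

Substituting: (((0 AND 1) AND 0) AND 1)
= 0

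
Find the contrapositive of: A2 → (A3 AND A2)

Contrapositive: NOT (A3 AND A2) → NOT A2
Note: A statement and its contrapositive are logically equivalent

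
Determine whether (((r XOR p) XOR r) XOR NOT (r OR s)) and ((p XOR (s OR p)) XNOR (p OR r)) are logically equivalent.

No. Counterexample: with r=0, p=1, s=1, Expression 1 = 1 but Expression 2 = 0.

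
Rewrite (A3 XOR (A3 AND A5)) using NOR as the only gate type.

((((A3 NOR ((A3 NOR A3) NOR (A5 NOR A5))) NOR (A3 NOR ((A3 NOR A3) NOR (A5 NOR A5)))) NOR ((A3 NOR ((A3 NOR A3) NOR (A5 NOR A5))) NOR (A3 NOR ((A3 NOR A3) NOR (A5 NOR A5))))) NOR ((((A3 NOR A3) NOR (((A3 NOR A3) NOR (A5 NOR A5)) NOR ((A3 NOR A3) NOR (A5 NOR A5)))) NOR ((A3 NOR A3) NOR (((A3 NOR A3) NOR (A5 NOR A5)) NOR ((A3 NOR A3) NOR (A5 NOR A5))))) NOR (((A3 NOR A3) NOR (((A3 NOR A3) NOR (A5 NOR A5)) NOR ((A3 NOR A3) NOR (A5 NOR A5)))) NOR ((A3 NOR A3) NOR (((A3 NOR A3) NOR (A5 NOR A5)) NOR ((A3 NOR A3) NOR (A5 NOR A5)))))))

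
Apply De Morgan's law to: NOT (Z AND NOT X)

NOT Z OR X
De Morgan's: NOT(AND of terms) = OR of negations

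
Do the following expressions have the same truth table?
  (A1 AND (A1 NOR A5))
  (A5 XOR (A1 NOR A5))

No. Counterexample: with A1=0, A5=0, Expression 1 = 0 but Expression 2 = 1.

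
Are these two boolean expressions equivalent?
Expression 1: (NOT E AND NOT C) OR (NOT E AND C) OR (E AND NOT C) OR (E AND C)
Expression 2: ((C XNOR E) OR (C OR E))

Yes, they are equivalent — the two output columns agree on all 4 assignments:
E | C | Expression 1 | Expression 2
-----------------------------------
0 | 0 | 1 | 1
0 | 1 | 1 | 1
1 | 0 | 1 | 1
1 | 1 | 1 | 1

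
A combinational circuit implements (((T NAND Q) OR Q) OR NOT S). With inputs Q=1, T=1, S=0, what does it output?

Substituting: (((1 NAND 1) OR 1) OR NOT 0)
= 1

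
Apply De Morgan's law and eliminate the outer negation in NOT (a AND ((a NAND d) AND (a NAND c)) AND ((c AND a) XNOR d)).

NOT a OR NOT ((a NAND d) AND (a NAND c)) OR NOT ((c AND a) XNOR d)
De Morgan's: NOT(AND of terms) = OR of negations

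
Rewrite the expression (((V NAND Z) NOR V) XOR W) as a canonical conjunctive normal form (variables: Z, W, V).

(Z OR W OR V) AND (Z OR W OR NOT V) AND (NOT Z OR W OR V) AND (NOT Z OR W OR NOT V)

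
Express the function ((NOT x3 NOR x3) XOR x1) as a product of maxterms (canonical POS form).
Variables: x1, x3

ΠM(0, 1) = (x1 OR x3) AND (x1 OR NOT x3)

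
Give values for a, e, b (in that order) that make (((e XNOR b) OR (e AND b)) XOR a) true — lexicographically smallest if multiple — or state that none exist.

a=0, e=0, b=0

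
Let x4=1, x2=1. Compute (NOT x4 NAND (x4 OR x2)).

Substituting: (NOT 1 NAND (1 OR 1))
= 1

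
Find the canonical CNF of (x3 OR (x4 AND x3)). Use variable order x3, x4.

(x3 OR x4) AND (x3 OR NOT x4)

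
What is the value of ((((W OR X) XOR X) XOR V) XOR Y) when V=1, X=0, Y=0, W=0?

Substituting: ((((0 OR 0) XOR 0) XOR 1) XOR 0)
= 1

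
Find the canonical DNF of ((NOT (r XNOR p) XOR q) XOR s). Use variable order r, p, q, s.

(NOT r AND NOT p AND NOT q AND s) OR (NOT r AND NOT p AND q AND NOT s) OR (NOT r AND p AND NOT q AND NOT s) OR (NOT r AND p AND q AND s) OR (r AND NOT p AND NOT q AND NOT s) OR (r AND NOT p AND q AND s) OR (r AND p AND NOT q AND s) OR (r AND p AND q AND NOT s)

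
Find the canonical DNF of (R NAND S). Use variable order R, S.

(NOT R AND NOT S) OR (NOT R AND S) OR (R AND NOT S)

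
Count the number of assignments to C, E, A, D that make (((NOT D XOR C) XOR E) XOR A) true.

Satisfying assignments: (0,0,0,0), (0,0,1,1), (0,1,0,1), (0,1,1,0), (1,0,0,1), (1,0,1,0), (1,1,0,0), (1,1,1,1)
Count: 8 out of 16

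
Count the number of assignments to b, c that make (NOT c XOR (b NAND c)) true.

Satisfying assignments: (0,1)
Count: 1 out of 4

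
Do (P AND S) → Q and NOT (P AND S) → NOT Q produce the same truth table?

No, Inverse is not equivalent to original (counterexample: S=0, Q=1, P=0)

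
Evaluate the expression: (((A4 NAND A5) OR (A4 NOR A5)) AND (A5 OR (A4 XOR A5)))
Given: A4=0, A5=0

Substituting: (((0 NAND 0) OR (0 NOR 0)) AND (0 OR (0 XOR 0)))
= 0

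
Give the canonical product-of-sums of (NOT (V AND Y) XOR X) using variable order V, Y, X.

ΠM(1, 3, 5, 6) = (V OR Y OR NOT X) AND (V OR NOT Y OR NOT X) AND (NOT V OR Y OR NOT X) AND (NOT V OR NOT Y OR X)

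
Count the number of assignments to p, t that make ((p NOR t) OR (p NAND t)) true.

Satisfying assignments: (0,0), (0,1), (1,0)
Count: 3 out of 4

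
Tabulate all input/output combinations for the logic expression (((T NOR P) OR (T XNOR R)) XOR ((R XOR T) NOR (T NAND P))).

P | R | T | Output
------------------
0 | 0 | 0 | 1
0 | 0 | 1 | 0
0 | 1 | 0 | 1
0 | 1 | 1 | 1
1 | 0 | 0 | 1
1 | 0 | 1 | 0
1 | 1 | 0 | 0
1 | 1 | 1 | 0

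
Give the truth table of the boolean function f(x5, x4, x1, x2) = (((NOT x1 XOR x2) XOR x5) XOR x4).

x5 | x4 | x1 | x2 | Output
--------------------------
0 | 0 | 0 | 0 | 1
0 | 0 | 0 | 1 | 0
0 | 0 | 1 | 0 | 0
0 | 0 | 1 | 1 | 1
0 | 1 | 0 | 0 | 0
0 | 1 | 0 | 1 | 1
0 | 1 | 1 | 0 | 1
0 | 1 | 1 | 1 | 0
1 | 0 | 0 | 0 | 0
1 | 0 | 0 | 1 | 1
1 | 0 | 1 | 0 | 1
1 | 0 | 1 | 1 | 0
1 | 1 | 0 | 0 | 1
1 | 1 | 0 | 1 | 0
1 | 1 | 1 | 0 | 0
1 | 1 | 1 | 1 | 1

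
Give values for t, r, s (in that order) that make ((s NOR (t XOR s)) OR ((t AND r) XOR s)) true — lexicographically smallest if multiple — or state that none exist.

t=0, r=0, s=0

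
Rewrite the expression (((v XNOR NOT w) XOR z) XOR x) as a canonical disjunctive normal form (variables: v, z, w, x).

(NOT v AND NOT z AND NOT w AND x) OR (NOT v AND NOT z AND w AND NOT x) OR (NOT v AND z AND NOT w AND NOT x) OR (NOT v AND z AND w AND x) OR (v AND NOT z AND NOT w AND NOT x) OR (v AND NOT z AND w AND x) OR (v AND z AND NOT w AND x) OR (v AND z AND w AND NOT x)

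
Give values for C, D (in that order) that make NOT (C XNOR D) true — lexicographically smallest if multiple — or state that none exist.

C=0, D=1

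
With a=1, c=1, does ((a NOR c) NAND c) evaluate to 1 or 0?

Substituting: ((1 NOR 1) NAND 1)
= 1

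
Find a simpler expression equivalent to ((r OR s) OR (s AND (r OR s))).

By absorption (E OR (E AND v) = E):
= (r OR s)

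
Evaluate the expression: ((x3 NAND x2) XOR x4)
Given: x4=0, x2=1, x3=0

Substituting: ((0 NAND 1) XOR 0)
= 1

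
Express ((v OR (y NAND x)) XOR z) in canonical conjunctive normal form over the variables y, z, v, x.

(y OR NOT z OR v OR x) AND (y OR NOT z OR v OR NOT x) AND (y OR NOT z OR NOT v OR x) AND (y OR NOT z OR NOT v OR NOT x) AND (NOT y OR z OR v OR NOT x) AND (NOT y OR NOT z OR v OR x) AND (NOT y OR NOT z OR NOT v OR x) AND (NOT y OR NOT z OR NOT v OR NOT x)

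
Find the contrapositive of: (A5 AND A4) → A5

Contrapositive: NOT A5 → NOT (A5 AND A4)
Note: A statement and its contrapositive are logically equivalent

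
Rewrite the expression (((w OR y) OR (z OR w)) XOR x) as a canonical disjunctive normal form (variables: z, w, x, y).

(NOT z AND NOT w AND NOT x AND y) OR (NOT z AND NOT w AND x AND NOT y) OR (NOT z AND w AND NOT x AND NOT y) OR (NOT z AND w AND NOT x AND y) OR (z AND NOT w AND NOT x AND NOT y) OR (z AND NOT w AND NOT x AND y) OR (z AND w AND NOT x AND NOT y) OR (z AND w AND NOT x AND y)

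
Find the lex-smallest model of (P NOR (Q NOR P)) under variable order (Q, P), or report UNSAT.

Q=1, P=0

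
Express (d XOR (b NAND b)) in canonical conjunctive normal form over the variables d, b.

(d OR NOT b) AND (NOT d OR b)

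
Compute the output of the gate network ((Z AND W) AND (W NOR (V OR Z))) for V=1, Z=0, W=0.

Substituting: ((0 AND 0) AND (0 NOR (1 OR 0)))
= 0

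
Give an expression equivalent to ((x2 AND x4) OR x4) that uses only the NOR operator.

((((x2 NOR x2) NOR (x4 NOR x4)) NOR x4) NOR (((x2 NOR x2) NOR (x4 NOR x4)) NOR x4))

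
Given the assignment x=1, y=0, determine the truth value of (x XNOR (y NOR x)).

Substituting: (1 XNOR (0 NOR 1))
= 0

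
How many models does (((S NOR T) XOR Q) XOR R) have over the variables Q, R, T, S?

Satisfying assignments: (0,0,0,0), (0,1,0,1), (0,1,1,0), (0,1,1,1), (1,0,0,1), (1,0,1,0), (1,0,1,1), (1,1,0,0)
Count: 8 out of 16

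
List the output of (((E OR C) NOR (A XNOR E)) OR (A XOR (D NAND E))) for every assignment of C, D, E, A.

C | D | E | A | Output
----------------------
0 | 0 | 0 | 0 | 1
0 | 0 | 0 | 1 | 1
0 | 0 | 1 | 0 | 1
0 | 0 | 1 | 1 | 0
0 | 1 | 0 | 0 | 1
0 | 1 | 0 | 1 | 1
0 | 1 | 1 | 0 | 0
0 | 1 | 1 | 1 | 1
1 | 0 | 0 | 0 | 1
1 | 0 | 0 | 1 | 0
1 | 0 | 1 | 0 | 1
1 | 0 | 1 | 1 | 0
1 | 1 | 0 | 0 | 1
1 | 1 | 0 | 1 | 0
1 | 1 | 1 | 0 | 0
1 | 1 | 1 | 1 | 1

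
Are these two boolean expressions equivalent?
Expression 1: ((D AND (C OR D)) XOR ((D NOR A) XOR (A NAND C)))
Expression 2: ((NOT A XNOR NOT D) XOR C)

No. Counterexample: with D=0, A=0, C=0, Expression 1 = 0 but Expression 2 = 1.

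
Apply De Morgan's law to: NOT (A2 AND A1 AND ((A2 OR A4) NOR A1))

NOT A2 OR NOT A1 OR NOT ((A2 OR A4) NOR A1)
De Morgan's: NOT(AND of terms) = OR of negations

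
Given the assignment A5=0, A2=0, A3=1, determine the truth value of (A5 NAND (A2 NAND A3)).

Substituting: (0 NAND (0 NAND 1))
= 1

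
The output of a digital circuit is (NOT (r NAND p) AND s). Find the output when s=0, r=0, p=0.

Substituting: (NOT (0 NAND 0) AND 0)
= 0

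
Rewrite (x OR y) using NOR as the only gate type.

((x NOR y) NOR (x NOR y))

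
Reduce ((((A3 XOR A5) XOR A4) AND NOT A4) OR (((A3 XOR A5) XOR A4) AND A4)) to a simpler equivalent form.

By distribution ((E AND v) OR (E AND NOT v) = E):
= ((A3 XOR A5) XOR A4)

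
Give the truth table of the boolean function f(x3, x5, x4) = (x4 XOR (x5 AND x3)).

x3 | x5 | x4 | Output
---------------------
0 | 0 | 0 | 0
0 | 0 | 1 | 1
0 | 1 | 0 | 0
0 | 1 | 1 | 1
1 | 0 | 0 | 0
1 | 0 | 1 | 1
1 | 1 | 0 | 1
1 | 1 | 1 | 0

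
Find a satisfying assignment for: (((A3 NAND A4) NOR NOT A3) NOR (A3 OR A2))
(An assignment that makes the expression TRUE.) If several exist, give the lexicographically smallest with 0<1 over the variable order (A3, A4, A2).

A3=0, A4=0, A2=0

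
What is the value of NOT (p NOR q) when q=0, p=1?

Substituting: NOT (1 NOR 0)
= 1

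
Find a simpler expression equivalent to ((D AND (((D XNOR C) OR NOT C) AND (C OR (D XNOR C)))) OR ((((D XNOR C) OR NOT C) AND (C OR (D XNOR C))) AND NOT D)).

By distribution ((E AND v) OR (E AND NOT v) = E) then distribution ((E OR v) AND (E OR NOT v) = E):
= (D XNOR C)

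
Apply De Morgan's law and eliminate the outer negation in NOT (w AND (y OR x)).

NOT w OR NOT (y OR x)
De Morgan's: NOT(AND of terms) = OR of negations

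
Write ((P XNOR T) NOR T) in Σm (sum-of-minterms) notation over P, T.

Σm(2) = (P AND NOT T)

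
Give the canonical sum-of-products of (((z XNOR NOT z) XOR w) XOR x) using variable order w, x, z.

Σm(2, 3, 4, 5) = (NOT w AND x AND NOT z) OR (NOT w AND x AND z) OR (w AND NOT x AND NOT z) OR (w AND NOT x AND z)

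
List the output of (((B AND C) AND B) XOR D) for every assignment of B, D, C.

B | D | C | Output
------------------
0 | 0 | 0 | 0
0 | 0 | 1 | 0
0 | 1 | 0 | 1
0 | 1 | 1 | 1
1 | 0 | 0 | 0
1 | 0 | 1 | 1
1 | 1 | 0 | 1
1 | 1 | 1 | 0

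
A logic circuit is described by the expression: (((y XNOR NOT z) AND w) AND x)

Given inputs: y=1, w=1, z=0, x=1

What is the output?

Substituting: (((1 XNOR NOT 0) AND 1) AND 1)
= 1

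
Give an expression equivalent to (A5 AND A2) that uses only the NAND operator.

((A5 NAND A2) NAND (A5 NAND A2))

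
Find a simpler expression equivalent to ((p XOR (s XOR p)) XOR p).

By XOR self-cancellation ((E XOR v) XOR v = E):
= (s XOR p)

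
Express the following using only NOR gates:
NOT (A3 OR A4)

(((A3 NOR A4) NOR (A3 NOR A4)) NOR ((A3 NOR A4) NOR (A3 NOR A4)))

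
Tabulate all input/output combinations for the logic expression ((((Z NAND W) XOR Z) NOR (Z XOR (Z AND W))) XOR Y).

W | Y | Z | Output
------------------
0 | 0 | 0 | 0
0 | 0 | 1 | 0
0 | 1 | 0 | 1
0 | 1 | 1 | 1
1 | 0 | 0 | 0
1 | 0 | 1 | 0
1 | 1 | 0 | 1
1 | 1 | 1 | 1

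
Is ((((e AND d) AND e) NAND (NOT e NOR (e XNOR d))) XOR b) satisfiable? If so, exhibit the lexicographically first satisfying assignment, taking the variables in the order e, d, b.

e=0, d=0, b=0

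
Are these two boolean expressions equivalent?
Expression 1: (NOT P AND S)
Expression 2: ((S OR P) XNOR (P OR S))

No. Counterexample: with P=0, S=0, Expression 1 = 0 but Expression 2 = 1.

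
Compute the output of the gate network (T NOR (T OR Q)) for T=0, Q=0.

Substituting: (0 NOR (0 OR 0))
= 1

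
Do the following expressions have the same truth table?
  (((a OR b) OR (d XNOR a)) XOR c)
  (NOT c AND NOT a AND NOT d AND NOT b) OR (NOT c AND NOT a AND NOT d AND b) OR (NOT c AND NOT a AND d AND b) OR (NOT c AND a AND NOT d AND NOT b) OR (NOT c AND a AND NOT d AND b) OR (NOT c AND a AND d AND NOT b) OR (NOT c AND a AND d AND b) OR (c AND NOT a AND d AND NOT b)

Yes, they are equivalent — the two output columns agree on all 16 assignments:
c | a | d | b | Expression 1 | Expression 2
-------------------------------------------
0 | 0 | 0 | 0 | 1 | 1
0 | 0 | 0 | 1 | 1 | 1
0 | 0 | 1 | 0 | 0 | 0
0 | 0 | 1 | 1 | 1 | 1
0 | 1 | 0 | 0 | 1 | 1
0 | 1 | 0 | 1 | 1 | 1
0 | 1 | 1 | 0 | 1 | 1
0 | 1 | 1 | 1 | 1 | 1
1 | 0 | 0 | 0 | 0 | 0
1 | 0 | 0 | 1 | 0 | 0
1 | 0 | 1 | 0 | 1 | 1
1 | 0 | 1 | 1 | 0 | 0
1 | 1 | 0 | 0 | 0 | 0
1 | 1 | 0 | 1 | 0 | 0
1 | 1 | 1 | 0 | 0 | 0
1 | 1 | 1 | 1 | 0 | 0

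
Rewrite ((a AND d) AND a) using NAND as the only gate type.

((((a NAND d) NAND (a NAND d)) NAND a) NAND (((a NAND d) NAND (a NAND d)) NAND a))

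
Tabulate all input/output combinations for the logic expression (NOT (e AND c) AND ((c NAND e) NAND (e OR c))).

c | e | Output
--------------
0 | 0 | 1
0 | 1 | 0
1 | 0 | 0
1 | 1 | 0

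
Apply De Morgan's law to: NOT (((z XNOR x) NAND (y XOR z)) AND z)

NOT ((z XNOR x) NAND (y XOR z)) OR NOT z
De Morgan's: NOT(AND of terms) = OR of negations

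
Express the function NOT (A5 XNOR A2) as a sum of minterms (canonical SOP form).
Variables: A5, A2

Σm(1, 2) = (NOT A5 AND A2) OR (A5 AND NOT A2)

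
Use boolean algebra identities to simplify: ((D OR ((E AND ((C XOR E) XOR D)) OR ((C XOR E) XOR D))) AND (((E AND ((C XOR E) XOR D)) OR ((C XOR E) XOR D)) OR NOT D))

By distribution ((E OR v) AND (E OR NOT v) = E) then absorption (E OR (E AND v) = E):
= ((C XOR E) XOR D)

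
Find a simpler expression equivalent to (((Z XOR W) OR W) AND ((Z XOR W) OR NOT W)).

By distribution ((E OR v) AND (E OR NOT v) = E):
= (Z XOR W)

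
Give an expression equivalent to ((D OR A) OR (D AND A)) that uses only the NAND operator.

((((D NAND D) NAND (A NAND A)) NAND ((D NAND D) NAND (A NAND A))) NAND (((D NAND A) NAND (D NAND A)) NAND ((D NAND A) NAND (D NAND A))))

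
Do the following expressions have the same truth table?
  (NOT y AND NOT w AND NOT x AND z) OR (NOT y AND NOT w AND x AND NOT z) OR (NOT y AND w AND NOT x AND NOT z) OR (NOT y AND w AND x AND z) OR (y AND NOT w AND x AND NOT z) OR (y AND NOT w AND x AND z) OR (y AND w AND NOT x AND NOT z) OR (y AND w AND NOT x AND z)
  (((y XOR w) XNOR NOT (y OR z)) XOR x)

Yes, they are equivalent — the two output columns agree on all 16 assignments:
y | w | x | z | Expression 1 | Expression 2
-------------------------------------------
0 | 0 | 0 | 0 | 0 | 0
0 | 0 | 0 | 1 | 1 | 1
0 | 0 | 1 | 0 | 1 | 1
0 | 0 | 1 | 1 | 0 | 0
0 | 1 | 0 | 0 | 1 | 1
0 | 1 | 0 | 1 | 0 | 0
0 | 1 | 1 | 0 | 0 | 0
0 | 1 | 1 | 1 | 1 | 1
1 | 0 | 0 | 0 | 0 | 0
1 | 0 | 0 | 1 | 0 | 0
1 | 0 | 1 | 0 | 1 | 1
1 | 0 | 1 | 1 | 1 | 1
1 | 1 | 0 | 0 | 1 | 1
1 | 1 | 0 | 1 | 1 | 1
1 | 1 | 1 | 0 | 0 | 0
1 | 1 | 1 | 1 | 0 | 0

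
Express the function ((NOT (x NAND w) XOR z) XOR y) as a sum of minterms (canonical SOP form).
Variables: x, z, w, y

Σm(1, 3, 4, 6, 9, 10, 12, 15) = (NOT x AND NOT z AND NOT w AND y) OR (NOT x AND NOT z AND w AND y) OR (NOT x AND z AND NOT w AND NOT y) OR (NOT x AND z AND w AND NOT y) OR (x AND NOT z AND NOT w AND y) OR (x AND NOT z AND w AND NOT y) OR (x AND z AND NOT w AND NOT y) OR (x AND z AND w AND y)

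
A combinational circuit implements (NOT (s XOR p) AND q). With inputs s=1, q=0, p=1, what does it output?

Substituting: (NOT (1 XOR 1) AND 0)
= 0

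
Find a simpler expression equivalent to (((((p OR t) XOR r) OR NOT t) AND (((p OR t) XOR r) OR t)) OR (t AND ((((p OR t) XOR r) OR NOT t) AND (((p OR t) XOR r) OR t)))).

By absorption (E OR (E AND v) = E) then distribution ((E OR v) AND (E OR NOT v) = E):
= ((p OR t) XOR r)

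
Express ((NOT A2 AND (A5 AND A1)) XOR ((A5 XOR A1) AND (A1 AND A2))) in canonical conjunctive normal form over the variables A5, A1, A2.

(A5 OR A1 OR A2) AND (A5 OR A1 OR NOT A2) AND (A5 OR NOT A1 OR A2) AND (NOT A5 OR A1 OR A2) AND (NOT A5 OR A1 OR NOT A2) AND (NOT A5 OR NOT A1 OR NOT A2)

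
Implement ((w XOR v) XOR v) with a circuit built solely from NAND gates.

((((w NAND (w NAND v)) NAND (v NAND (w NAND v))) NAND (((w NAND (w NAND v)) NAND (v NAND (w NAND v))) NAND v)) NAND (v NAND (((w NAND (w NAND v)) NAND (v NAND (w NAND v))) NAND v)))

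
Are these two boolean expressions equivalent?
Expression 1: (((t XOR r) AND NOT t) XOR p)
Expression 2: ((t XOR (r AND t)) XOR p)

No. Counterexample: with r=0, t=1, p=0, Expression 1 = 0 but Expression 2 = 1.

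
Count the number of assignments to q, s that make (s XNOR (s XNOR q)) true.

Satisfying assignments: (1,0), (1,1)
Count: 2 out of 4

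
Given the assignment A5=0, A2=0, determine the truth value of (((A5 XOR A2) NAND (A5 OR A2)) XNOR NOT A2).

Substituting: (((0 XOR 0) NAND (0 OR 0)) XNOR NOT 0)
= 1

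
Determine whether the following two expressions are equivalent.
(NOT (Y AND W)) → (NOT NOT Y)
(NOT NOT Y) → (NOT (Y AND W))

No, Converse is not equivalent to original (counterexample: Z=0, Y=0, W=0)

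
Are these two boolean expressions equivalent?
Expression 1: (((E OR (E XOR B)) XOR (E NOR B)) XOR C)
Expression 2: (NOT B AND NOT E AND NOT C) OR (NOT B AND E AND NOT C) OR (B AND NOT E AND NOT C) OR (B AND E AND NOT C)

Yes, they are equivalent — the two output columns agree on all 8 assignments:
B | E | C | Expression 1 | Expression 2
---------------------------------------
0 | 0 | 0 | 1 | 1
0 | 0 | 1 | 0 | 0
0 | 1 | 0 | 1 | 1
0 | 1 | 1 | 0 | 0
1 | 0 | 0 | 1 | 1
1 | 0 | 1 | 0 | 0
1 | 1 | 0 | 1 | 1
1 | 1 | 1 | 0 | 0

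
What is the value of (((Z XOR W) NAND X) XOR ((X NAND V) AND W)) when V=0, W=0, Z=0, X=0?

Substituting: (((0 XOR 0) NAND 0) XOR ((0 NAND 0) AND 0))
= 1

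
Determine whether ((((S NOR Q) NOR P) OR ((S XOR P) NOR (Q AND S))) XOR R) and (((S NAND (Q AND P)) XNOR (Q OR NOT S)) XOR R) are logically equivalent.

No. Counterexample: with R=0, S=0, P=1, Q=0, Expression 1 = 0 but Expression 2 = 1.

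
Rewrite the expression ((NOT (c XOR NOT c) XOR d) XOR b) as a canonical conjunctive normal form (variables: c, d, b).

(c OR d OR b) AND (c OR NOT d OR NOT b) AND (NOT c OR d OR b) AND (NOT c OR NOT d OR NOT b)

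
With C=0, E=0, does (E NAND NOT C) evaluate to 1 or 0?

Substituting: (0 NAND NOT 0)
= 1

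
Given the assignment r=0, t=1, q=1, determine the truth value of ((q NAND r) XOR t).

Substituting: ((1 NAND 0) XOR 1)
= 0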